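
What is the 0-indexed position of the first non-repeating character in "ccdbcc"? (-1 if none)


Input: ccdbcc
Character frequencies:
  'b': 1
  'c': 4
  'd': 1
Scanning left to right for freq == 1:
  Position 0 ('c'): freq=4, skip
  Position 1 ('c'): freq=4, skip
  Position 2 ('d'): unique! => answer = 2

2


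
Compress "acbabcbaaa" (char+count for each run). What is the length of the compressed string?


Input: acbabcbaaa
Runs:
  'a' x 1 => "a1"
  'c' x 1 => "c1"
  'b' x 1 => "b1"
  'a' x 1 => "a1"
  'b' x 1 => "b1"
  'c' x 1 => "c1"
  'b' x 1 => "b1"
  'a' x 3 => "a3"
Compressed: "a1c1b1a1b1c1b1a3"
Compressed length: 16

16


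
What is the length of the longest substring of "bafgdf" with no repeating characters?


Input: "bafgdf"
Sliding window (track last position of each char):
  Position 0 ('b'): window [0,0] length 1 -- new best
  Position 1 ('a'): window [0,1] length 2 -- new best
  Position 2 ('f'): window [0,2] length 3 -- new best
  Position 3 ('g'): window [0,3] length 4 -- new best
  Position 4 ('d'): window [0,4] length 5 -- new best
  Position 5 ('f'): repeat (last at 2), move window start to 3
  Position 5 ('f'): window [3,5] length 3
Longest substring with no repeats: "bafgd" with length 5

5


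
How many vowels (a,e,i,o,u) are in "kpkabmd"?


Input: kpkabmd
Checking each character:
  'k' at position 0: consonant
  'p' at position 1: consonant
  'k' at position 2: consonant
  'a' at position 3: vowel (running total: 1)
  'b' at position 4: consonant
  'm' at position 5: consonant
  'd' at position 6: consonant
Total vowels: 1

1


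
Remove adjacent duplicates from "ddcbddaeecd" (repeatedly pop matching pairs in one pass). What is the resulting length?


Input: ddcbddaeecd
Stack-based adjacent duplicate removal:
  Read 'd': push. Stack: d
  Read 'd': matches stack top 'd' => pop. Stack: (empty)
  Read 'c': push. Stack: c
  Read 'b': push. Stack: cb
  Read 'd': push. Stack: cbd
  Read 'd': matches stack top 'd' => pop. Stack: cb
  Read 'a': push. Stack: cba
  Read 'e': push. Stack: cbae
  Read 'e': matches stack top 'e' => pop. Stack: cba
  Read 'c': push. Stack: cbac
  Read 'd': push. Stack: cbacd
Final stack: "cbacd" (length 5)

5


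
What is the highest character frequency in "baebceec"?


Input: baebceec
Character counts:
  'a': 1
  'b': 2
  'c': 2
  'e': 3
Maximum frequency: 3

3


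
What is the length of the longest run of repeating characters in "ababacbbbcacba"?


Input: "ababacbbbcacba"
Scanning for longest run:
  Position 1 ('b'): new char, reset run to 1
  Position 2 ('a'): new char, reset run to 1
  Position 3 ('b'): new char, reset run to 1
  Position 4 ('a'): new char, reset run to 1
  Position 5 ('c'): new char, reset run to 1
  Position 6 ('b'): new char, reset run to 1
  Position 7 ('b'): continues run of 'b', length=2
  Position 8 ('b'): continues run of 'b', length=3
  Position 9 ('c'): new char, reset run to 1
  Position 10 ('a'): new char, reset run to 1
  Position 11 ('c'): new char, reset run to 1
  Position 12 ('b'): new char, reset run to 1
  Position 13 ('a'): new char, reset run to 1
Longest run: 'b' with length 3

3


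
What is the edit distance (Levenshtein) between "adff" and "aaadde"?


Computing edit distance: "adff" -> "aaadde"
DP table:
           a    a    a    d    d    e
      0    1    2    3    4    5    6
  a   1    0    1    2    3    4    5
  d   2    1    1    2    2    3    4
  f   3    2    2    2    3    3    4
  f   4    3    3    3    3    4    4
Edit distance = dp[4][6] = 4

4


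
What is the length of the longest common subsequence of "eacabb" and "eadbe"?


LCS of "eacabb" and "eadbe"
DP table:
           e    a    d    b    e
      0    0    0    0    0    0
  e   0    1    1    1    1    1
  a   0    1    2    2    2    2
  c   0    1    2    2    2    2
  a   0    1    2    2    2    2
  b   0    1    2    2    3    3
  b   0    1    2    2    3    3
LCS length = dp[6][5] = 3

3


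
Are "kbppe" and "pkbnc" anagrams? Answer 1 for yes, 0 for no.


Strings: "kbppe", "pkbnc"
Sorted first:  bekpp
Sorted second: bcknp
Differ at position 1: 'e' vs 'c' => not anagrams

0


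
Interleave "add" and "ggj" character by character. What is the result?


Interleaving "add" and "ggj":
  Position 0: 'a' from first, 'g' from second => "ag"
  Position 1: 'd' from first, 'g' from second => "dg"
  Position 2: 'd' from first, 'j' from second => "dj"
Result: agdgdj

agdgdj


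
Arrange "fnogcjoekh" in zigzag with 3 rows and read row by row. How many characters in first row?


Zigzag "fnogcjoekh" into 3 rows:
Placing characters:
  'f' => row 0
  'n' => row 1
  'o' => row 2
  'g' => row 1
  'c' => row 0
  'j' => row 1
  'o' => row 2
  'e' => row 1
  'k' => row 0
  'h' => row 1
Rows:
  Row 0: "fck"
  Row 1: "ngjeh"
  Row 2: "oo"
First row length: 3

3


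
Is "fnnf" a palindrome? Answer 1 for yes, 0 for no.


Input: fnnf
Reversed: fnnf
  Compare pos 0 ('f') with pos 3 ('f'): match
  Compare pos 1 ('n') with pos 2 ('n'): match
Result: palindrome

1


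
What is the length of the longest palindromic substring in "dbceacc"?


Input: "dbceacc"
Checking substrings for palindromes:
  [5:7] "cc" (len 2) => palindrome
Longest palindromic substring: "cc" with length 2

2


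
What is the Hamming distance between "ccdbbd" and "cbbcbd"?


Comparing "ccdbbd" and "cbbcbd" position by position:
  Position 0: 'c' vs 'c' => same
  Position 1: 'c' vs 'b' => differ
  Position 2: 'd' vs 'b' => differ
  Position 3: 'b' vs 'c' => differ
  Position 4: 'b' vs 'b' => same
  Position 5: 'd' vs 'd' => same
Total differences (Hamming distance): 3

3


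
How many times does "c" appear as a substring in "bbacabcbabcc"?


Searching for "c" in "bbacabcbabcc"
Scanning each position:
  Position 0: "b" => no
  Position 1: "b" => no
  Position 2: "a" => no
  Position 3: "c" => MATCH
  Position 4: "a" => no
  Position 5: "b" => no
  Position 6: "c" => MATCH
  Position 7: "b" => no
  Position 8: "a" => no
  Position 9: "b" => no
  Position 10: "c" => MATCH
  Position 11: "c" => MATCH
Total occurrences: 4

4


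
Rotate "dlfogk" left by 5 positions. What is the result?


Input: "dlfogk", rotate left by 5
First 5 characters: "dlfog"
Remaining characters: "k"
Concatenate remaining + first: "k" + "dlfog" = "kdlfog"

kdlfog


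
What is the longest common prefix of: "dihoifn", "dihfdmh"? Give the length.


Words: dihoifn, dihfdmh
  Position 0: all 'd' => match
  Position 1: all 'i' => match
  Position 2: all 'h' => match
  Position 3: ('o', 'f') => mismatch, stop
LCP = "dih" (length 3)

3


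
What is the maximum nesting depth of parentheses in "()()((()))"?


Input: "()()((()))"
Tracking depth:
  Position 0 '(': depth becomes 1
  Position 1 ')': depth becomes 0
  Position 2 '(': depth becomes 1
  Position 3 ')': depth becomes 0
  Position 4 '(': depth becomes 1
  Position 5 '(': depth becomes 2
  Position 6 '(': depth becomes 3
  Position 7 ')': depth becomes 2
  Position 8 ')': depth becomes 1
  Position 9 ')': depth becomes 0
Maximum depth reached: 3

3


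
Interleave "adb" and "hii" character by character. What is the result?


Interleaving "adb" and "hii":
  Position 0: 'a' from first, 'h' from second => "ah"
  Position 1: 'd' from first, 'i' from second => "di"
  Position 2: 'b' from first, 'i' from second => "bi"
Result: ahdibi

ahdibi


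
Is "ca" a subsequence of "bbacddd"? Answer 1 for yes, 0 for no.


Check if "ca" is a subsequence of "bbacddd"
Greedy scan:
  Position 0 ('b'): no match needed
  Position 1 ('b'): no match needed
  Position 2 ('a'): no match needed
  Position 3 ('c'): matches sub[0] = 'c'
  Position 4 ('d'): no match needed
  Position 5 ('d'): no match needed
  Position 6 ('d'): no match needed
Only matched 1/2 characters => not a subsequence

0


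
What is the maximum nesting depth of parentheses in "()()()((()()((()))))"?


Input: "()()()((()()((()))))"
Tracking depth:
  Position 0 '(': depth becomes 1
  Position 1 ')': depth becomes 0
  Position 2 '(': depth becomes 1
  Position 3 ')': depth becomes 0
  Position 4 '(': depth becomes 1
  Position 5 ')': depth becomes 0
  Position 6 '(': depth becomes 1
  Position 7 '(': depth becomes 2
  Position 8 '(': depth becomes 3
  Position 9 ')': depth becomes 2
  Position 10 '(': depth becomes 3
  Position 11 ')': depth becomes 2
  Position 12 '(': depth becomes 3
  Position 13 '(': depth becomes 4
  Position 14 '(': depth becomes 5
  Position 15 ')': depth becomes 4
  Position 16 ')': depth becomes 3
  Position 17 ')': depth becomes 2
  Position 18 ')': depth becomes 1
  Position 19 ')': depth becomes 0
Maximum depth reached: 5

5


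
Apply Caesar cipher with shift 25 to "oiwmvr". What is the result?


Caesar cipher: shift "oiwmvr" by 25
  'o' (pos 14) + 25 = pos 13 = 'n'
  'i' (pos 8) + 25 = pos 7 = 'h'
  'w' (pos 22) + 25 = pos 21 = 'v'
  'm' (pos 12) + 25 = pos 11 = 'l'
  'v' (pos 21) + 25 = pos 20 = 'u'
  'r' (pos 17) + 25 = pos 16 = 'q'
Result: nhvluq

nhvluq


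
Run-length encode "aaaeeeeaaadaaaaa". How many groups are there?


Input: aaaeeeeaaadaaaaa
Scanning for consecutive runs:
  Group 1: 'a' x 3 (positions 0-2)
  Group 2: 'e' x 4 (positions 3-6)
  Group 3: 'a' x 3 (positions 7-9)
  Group 4: 'd' x 1 (positions 10-10)
  Group 5: 'a' x 5 (positions 11-15)
Total groups: 5

5


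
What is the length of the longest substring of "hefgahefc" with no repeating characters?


Input: "hefgahefc"
Sliding window (track last position of each char):
  Position 0 ('h'): window [0,0] length 1 -- new best
  Position 1 ('e'): window [0,1] length 2 -- new best
  Position 2 ('f'): window [0,2] length 3 -- new best
  Position 3 ('g'): window [0,3] length 4 -- new best
  Position 4 ('a'): window [0,4] length 5 -- new best
  Position 5 ('h'): repeat (last at 0), move window start to 1
  Position 5 ('h'): window [1,5] length 5
  Position 6 ('e'): repeat (last at 1), move window start to 2
  Position 6 ('e'): window [2,6] length 5
  Position 7 ('f'): repeat (last at 2), move window start to 3
  Position 7 ('f'): window [3,7] length 5
  Position 8 ('c'): window [3,8] length 6 -- new best
Longest substring with no repeats: "gahefc" with length 6

6


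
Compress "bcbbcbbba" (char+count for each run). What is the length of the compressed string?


Input: bcbbcbbba
Runs:
  'b' x 1 => "b1"
  'c' x 1 => "c1"
  'b' x 2 => "b2"
  'c' x 1 => "c1"
  'b' x 3 => "b3"
  'a' x 1 => "a1"
Compressed: "b1c1b2c1b3a1"
Compressed length: 12

12


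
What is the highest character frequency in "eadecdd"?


Input: eadecdd
Character counts:
  'a': 1
  'c': 1
  'd': 3
  'e': 2
Maximum frequency: 3

3


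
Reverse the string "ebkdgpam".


Input: ebkdgpam
Reading characters right to left:
  Position 7: 'm'
  Position 6: 'a'
  Position 5: 'p'
  Position 4: 'g'
  Position 3: 'd'
  Position 2: 'k'
  Position 1: 'b'
  Position 0: 'e'
Reversed: mapgdkbe

mapgdkbe


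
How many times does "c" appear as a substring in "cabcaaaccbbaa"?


Searching for "c" in "cabcaaaccbbaa"
Scanning each position:
  Position 0: "c" => MATCH
  Position 1: "a" => no
  Position 2: "b" => no
  Position 3: "c" => MATCH
  Position 4: "a" => no
  Position 5: "a" => no
  Position 6: "a" => no
  Position 7: "c" => MATCH
  Position 8: "c" => MATCH
  Position 9: "b" => no
  Position 10: "b" => no
  Position 11: "a" => no
  Position 12: "a" => no
Total occurrences: 4

4


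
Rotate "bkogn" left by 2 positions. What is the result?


Input: "bkogn", rotate left by 2
First 2 characters: "bk"
Remaining characters: "ogn"
Concatenate remaining + first: "ogn" + "bk" = "ognbk"

ognbk


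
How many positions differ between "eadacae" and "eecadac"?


Comparing "eadacae" and "eecadac" position by position:
  Position 0: 'e' vs 'e' => same
  Position 1: 'a' vs 'e' => DIFFER
  Position 2: 'd' vs 'c' => DIFFER
  Position 3: 'a' vs 'a' => same
  Position 4: 'c' vs 'd' => DIFFER
  Position 5: 'a' vs 'a' => same
  Position 6: 'e' vs 'c' => DIFFER
Positions that differ: 4

4


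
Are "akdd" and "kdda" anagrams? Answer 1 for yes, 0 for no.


Strings: "akdd", "kdda"
Sorted first:  addk
Sorted second: addk
Sorted forms match => anagrams

1


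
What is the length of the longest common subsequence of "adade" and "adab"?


LCS of "adade" and "adab"
DP table:
           a    d    a    b
      0    0    0    0    0
  a   0    1    1    1    1
  d   0    1    2    2    2
  a   0    1    2    3    3
  d   0    1    2    3    3
  e   0    1    2    3    3
LCS length = dp[5][4] = 3

3


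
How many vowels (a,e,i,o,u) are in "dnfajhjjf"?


Input: dnfajhjjf
Checking each character:
  'd' at position 0: consonant
  'n' at position 1: consonant
  'f' at position 2: consonant
  'a' at position 3: vowel (running total: 1)
  'j' at position 4: consonant
  'h' at position 5: consonant
  'j' at position 6: consonant
  'j' at position 7: consonant
  'f' at position 8: consonant
Total vowels: 1

1


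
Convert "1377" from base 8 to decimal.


Input: "1377" in base 8
Positional expansion:
  Digit '1' (value 1) x 8^3 = 512
  Digit '3' (value 3) x 8^2 = 192
  Digit '7' (value 7) x 8^1 = 56
  Digit '7' (value 7) x 8^0 = 7
Sum = 767

767


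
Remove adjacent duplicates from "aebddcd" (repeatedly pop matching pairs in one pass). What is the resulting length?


Input: aebddcd
Stack-based adjacent duplicate removal:
  Read 'a': push. Stack: a
  Read 'e': push. Stack: ae
  Read 'b': push. Stack: aeb
  Read 'd': push. Stack: aebd
  Read 'd': matches stack top 'd' => pop. Stack: aeb
  Read 'c': push. Stack: aebc
  Read 'd': push. Stack: aebcd
Final stack: "aebcd" (length 5)

5


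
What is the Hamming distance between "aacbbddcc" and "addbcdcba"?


Comparing "aacbbddcc" and "addbcdcba" position by position:
  Position 0: 'a' vs 'a' => same
  Position 1: 'a' vs 'd' => differ
  Position 2: 'c' vs 'd' => differ
  Position 3: 'b' vs 'b' => same
  Position 4: 'b' vs 'c' => differ
  Position 5: 'd' vs 'd' => same
  Position 6: 'd' vs 'c' => differ
  Position 7: 'c' vs 'b' => differ
  Position 8: 'c' vs 'a' => differ
Total differences (Hamming distance): 6

6


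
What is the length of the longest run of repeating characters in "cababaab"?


Input: "cababaab"
Scanning for longest run:
  Position 1 ('a'): new char, reset run to 1
  Position 2 ('b'): new char, reset run to 1
  Position 3 ('a'): new char, reset run to 1
  Position 4 ('b'): new char, reset run to 1
  Position 5 ('a'): new char, reset run to 1
  Position 6 ('a'): continues run of 'a', length=2
  Position 7 ('b'): new char, reset run to 1
Longest run: 'a' with length 2

2


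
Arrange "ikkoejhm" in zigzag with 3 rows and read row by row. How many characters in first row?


Zigzag "ikkoejhm" into 3 rows:
Placing characters:
  'i' => row 0
  'k' => row 1
  'k' => row 2
  'o' => row 1
  'e' => row 0
  'j' => row 1
  'h' => row 2
  'm' => row 1
Rows:
  Row 0: "ie"
  Row 1: "kojm"
  Row 2: "kh"
First row length: 2

2


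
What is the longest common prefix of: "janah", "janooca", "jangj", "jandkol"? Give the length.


Words: janah, janooca, jangj, jandkol
  Position 0: all 'j' => match
  Position 1: all 'a' => match
  Position 2: all 'n' => match
  Position 3: ('a', 'o', 'g', 'd') => mismatch, stop
LCP = "jan" (length 3)

3


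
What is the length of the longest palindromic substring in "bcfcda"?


Input: "bcfcda"
Checking substrings for palindromes:
  [1:4] "cfc" (len 3) => palindrome
Longest palindromic substring: "cfc" with length 3

3


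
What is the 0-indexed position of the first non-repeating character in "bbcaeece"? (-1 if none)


Input: bbcaeece
Character frequencies:
  'a': 1
  'b': 2
  'c': 2
  'e': 3
Scanning left to right for freq == 1:
  Position 0 ('b'): freq=2, skip
  Position 1 ('b'): freq=2, skip
  Position 2 ('c'): freq=2, skip
  Position 3 ('a'): unique! => answer = 3

3


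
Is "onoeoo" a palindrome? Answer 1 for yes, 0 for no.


Input: onoeoo
Reversed: ooeono
  Compare pos 0 ('o') with pos 5 ('o'): match
  Compare pos 1 ('n') with pos 4 ('o'): MISMATCH
  Compare pos 2 ('o') with pos 3 ('e'): MISMATCH
Result: not a palindrome

0


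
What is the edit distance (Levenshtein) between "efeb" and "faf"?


Computing edit distance: "efeb" -> "faf"
DP table:
           f    a    f
      0    1    2    3
  e   1    1    2    3
  f   2    1    2    2
  e   3    2    2    3
  b   4    3    3    3
Edit distance = dp[4][3] = 3

3


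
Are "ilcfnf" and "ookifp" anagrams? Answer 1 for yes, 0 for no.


Strings: "ilcfnf", "ookifp"
Sorted first:  cffiln
Sorted second: fikoop
Differ at position 0: 'c' vs 'f' => not anagrams

0


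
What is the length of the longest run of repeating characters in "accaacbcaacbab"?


Input: "accaacbcaacbab"
Scanning for longest run:
  Position 1 ('c'): new char, reset run to 1
  Position 2 ('c'): continues run of 'c', length=2
  Position 3 ('a'): new char, reset run to 1
  Position 4 ('a'): continues run of 'a', length=2
  Position 5 ('c'): new char, reset run to 1
  Position 6 ('b'): new char, reset run to 1
  Position 7 ('c'): new char, reset run to 1
  Position 8 ('a'): new char, reset run to 1
  Position 9 ('a'): continues run of 'a', length=2
  Position 10 ('c'): new char, reset run to 1
  Position 11 ('b'): new char, reset run to 1
  Position 12 ('a'): new char, reset run to 1
  Position 13 ('b'): new char, reset run to 1
Longest run: 'c' with length 2

2


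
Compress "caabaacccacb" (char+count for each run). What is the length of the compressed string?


Input: caabaacccacb
Runs:
  'c' x 1 => "c1"
  'a' x 2 => "a2"
  'b' x 1 => "b1"
  'a' x 2 => "a2"
  'c' x 3 => "c3"
  'a' x 1 => "a1"
  'c' x 1 => "c1"
  'b' x 1 => "b1"
Compressed: "c1a2b1a2c3a1c1b1"
Compressed length: 16

16


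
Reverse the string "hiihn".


Input: hiihn
Reading characters right to left:
  Position 4: 'n'
  Position 3: 'h'
  Position 2: 'i'
  Position 1: 'i'
  Position 0: 'h'
Reversed: nhiih

nhiih


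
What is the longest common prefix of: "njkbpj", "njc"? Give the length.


Words: njkbpj, njc
  Position 0: all 'n' => match
  Position 1: all 'j' => match
  Position 2: ('k', 'c') => mismatch, stop
LCP = "nj" (length 2)

2


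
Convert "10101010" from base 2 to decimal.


Input: "10101010" in base 2
Positional expansion:
  Digit '1' (value 1) x 2^7 = 128
  Digit '0' (value 0) x 2^6 = 0
  Digit '1' (value 1) x 2^5 = 32
  Digit '0' (value 0) x 2^4 = 0
  Digit '1' (value 1) x 2^3 = 8
  Digit '0' (value 0) x 2^2 = 0
  Digit '1' (value 1) x 2^1 = 2
  Digit '0' (value 0) x 2^0 = 0
Sum = 170

170


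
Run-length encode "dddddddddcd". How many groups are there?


Input: dddddddddcd
Scanning for consecutive runs:
  Group 1: 'd' x 9 (positions 0-8)
  Group 2: 'c' x 1 (positions 9-9)
  Group 3: 'd' x 1 (positions 10-10)
Total groups: 3

3


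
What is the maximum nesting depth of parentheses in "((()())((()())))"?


Input: "((()())((()())))"
Tracking depth:
  Position 0 '(': depth becomes 1
  Position 1 '(': depth becomes 2
  Position 2 '(': depth becomes 3
  Position 3 ')': depth becomes 2
  Position 4 '(': depth becomes 3
  Position 5 ')': depth becomes 2
  Position 6 ')': depth becomes 1
  Position 7 '(': depth becomes 2
  Position 8 '(': depth becomes 3
  Position 9 '(': depth becomes 4
  Position 10 ')': depth becomes 3
  Position 11 '(': depth becomes 4
  Position 12 ')': depth becomes 3
  Position 13 ')': depth becomes 2
  Position 14 ')': depth becomes 1
  Position 15 ')': depth becomes 0
Maximum depth reached: 4

4


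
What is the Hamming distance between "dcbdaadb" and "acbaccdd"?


Comparing "dcbdaadb" and "acbaccdd" position by position:
  Position 0: 'd' vs 'a' => differ
  Position 1: 'c' vs 'c' => same
  Position 2: 'b' vs 'b' => same
  Position 3: 'd' vs 'a' => differ
  Position 4: 'a' vs 'c' => differ
  Position 5: 'a' vs 'c' => differ
  Position 6: 'd' vs 'd' => same
  Position 7: 'b' vs 'd' => differ
Total differences (Hamming distance): 5

5


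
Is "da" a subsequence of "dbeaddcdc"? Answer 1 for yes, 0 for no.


Check if "da" is a subsequence of "dbeaddcdc"
Greedy scan:
  Position 0 ('d'): matches sub[0] = 'd'
  Position 1 ('b'): no match needed
  Position 2 ('e'): no match needed
  Position 3 ('a'): matches sub[1] = 'a'
  Position 4 ('d'): no match needed
  Position 5 ('d'): no match needed
  Position 6 ('c'): no match needed
  Position 7 ('d'): no match needed
  Position 8 ('c'): no match needed
All 2 characters matched => is a subsequence

1


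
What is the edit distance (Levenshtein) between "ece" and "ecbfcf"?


Computing edit distance: "ece" -> "ecbfcf"
DP table:
           e    c    b    f    c    f
      0    1    2    3    4    5    6
  e   1    0    1    2    3    4    5
  c   2    1    0    1    2    3    4
  e   3    2    1    1    2    3    4
Edit distance = dp[3][6] = 4

4


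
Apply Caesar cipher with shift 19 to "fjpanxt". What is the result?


Caesar cipher: shift "fjpanxt" by 19
  'f' (pos 5) + 19 = pos 24 = 'y'
  'j' (pos 9) + 19 = pos 2 = 'c'
  'p' (pos 15) + 19 = pos 8 = 'i'
  'a' (pos 0) + 19 = pos 19 = 't'
  'n' (pos 13) + 19 = pos 6 = 'g'
  'x' (pos 23) + 19 = pos 16 = 'q'
  't' (pos 19) + 19 = pos 12 = 'm'
Result: ycitgqm

ycitgqm


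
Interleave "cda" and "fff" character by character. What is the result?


Interleaving "cda" and "fff":
  Position 0: 'c' from first, 'f' from second => "cf"
  Position 1: 'd' from first, 'f' from second => "df"
  Position 2: 'a' from first, 'f' from second => "af"
Result: cfdfaf

cfdfaf


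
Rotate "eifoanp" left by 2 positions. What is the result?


Input: "eifoanp", rotate left by 2
First 2 characters: "ei"
Remaining characters: "foanp"
Concatenate remaining + first: "foanp" + "ei" = "foanpei"

foanpei


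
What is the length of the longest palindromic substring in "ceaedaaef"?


Input: "ceaedaaef"
Checking substrings for palindromes:
  [1:4] "eae" (len 3) => palindrome
  [5:7] "aa" (len 2) => palindrome
Longest palindromic substring: "eae" with length 3

3


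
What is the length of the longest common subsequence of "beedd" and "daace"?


LCS of "beedd" and "daace"
DP table:
           d    a    a    c    e
      0    0    0    0    0    0
  b   0    0    0    0    0    0
  e   0    0    0    0    0    1
  e   0    0    0    0    0    1
  d   0    1    1    1    1    1
  d   0    1    1    1    1    1
LCS length = dp[5][5] = 1

1


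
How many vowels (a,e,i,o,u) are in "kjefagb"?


Input: kjefagb
Checking each character:
  'k' at position 0: consonant
  'j' at position 1: consonant
  'e' at position 2: vowel (running total: 1)
  'f' at position 3: consonant
  'a' at position 4: vowel (running total: 2)
  'g' at position 5: consonant
  'b' at position 6: consonant
Total vowels: 2

2


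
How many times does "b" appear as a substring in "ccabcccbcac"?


Searching for "b" in "ccabcccbcac"
Scanning each position:
  Position 0: "c" => no
  Position 1: "c" => no
  Position 2: "a" => no
  Position 3: "b" => MATCH
  Position 4: "c" => no
  Position 5: "c" => no
  Position 6: "c" => no
  Position 7: "b" => MATCH
  Position 8: "c" => no
  Position 9: "a" => no
  Position 10: "c" => no
Total occurrences: 2

2


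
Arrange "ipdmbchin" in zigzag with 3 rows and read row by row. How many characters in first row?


Zigzag "ipdmbchin" into 3 rows:
Placing characters:
  'i' => row 0
  'p' => row 1
  'd' => row 2
  'm' => row 1
  'b' => row 0
  'c' => row 1
  'h' => row 2
  'i' => row 1
  'n' => row 0
Rows:
  Row 0: "ibn"
  Row 1: "pmci"
  Row 2: "dh"
First row length: 3

3


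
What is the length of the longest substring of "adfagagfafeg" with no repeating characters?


Input: "adfagagfafeg"
Sliding window (track last position of each char):
  Position 0 ('a'): window [0,0] length 1 -- new best
  Position 1 ('d'): window [0,1] length 2 -- new best
  Position 2 ('f'): window [0,2] length 3 -- new best
  Position 3 ('a'): repeat (last at 0), move window start to 1
  Position 3 ('a'): window [1,3] length 3
  Position 4 ('g'): window [1,4] length 4 -- new best
  Position 5 ('a'): repeat (last at 3), move window start to 4
  Position 5 ('a'): window [4,5] length 2
  Position 6 ('g'): repeat (last at 4), move window start to 5
  Position 6 ('g'): window [5,6] length 2
  Position 7 ('f'): window [5,7] length 3
  Position 8 ('a'): repeat (last at 5), move window start to 6
  Position 8 ('a'): window [6,8] length 3
  Position 9 ('f'): repeat (last at 7), move window start to 8
  Position 9 ('f'): window [8,9] length 2
  Position 10 ('e'): window [8,10] length 3
  Position 11 ('g'): window [8,11] length 4
Longest substring with no repeats: "dfag" with length 4

4


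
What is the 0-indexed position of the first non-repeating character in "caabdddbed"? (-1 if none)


Input: caabdddbed
Character frequencies:
  'a': 2
  'b': 2
  'c': 1
  'd': 4
  'e': 1
Scanning left to right for freq == 1:
  Position 0 ('c'): unique! => answer = 0

0


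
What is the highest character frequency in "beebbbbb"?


Input: beebbbbb
Character counts:
  'b': 6
  'e': 2
Maximum frequency: 6

6


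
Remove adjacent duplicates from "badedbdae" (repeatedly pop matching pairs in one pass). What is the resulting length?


Input: badedbdae
Stack-based adjacent duplicate removal:
  Read 'b': push. Stack: b
  Read 'a': push. Stack: ba
  Read 'd': push. Stack: bad
  Read 'e': push. Stack: bade
  Read 'd': push. Stack: baded
  Read 'b': push. Stack: badedb
  Read 'd': push. Stack: badedbd
  Read 'a': push. Stack: badedbda
  Read 'e': push. Stack: badedbdae
Final stack: "badedbdae" (length 9)

9


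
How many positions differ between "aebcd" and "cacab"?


Comparing "aebcd" and "cacab" position by position:
  Position 0: 'a' vs 'c' => DIFFER
  Position 1: 'e' vs 'a' => DIFFER
  Position 2: 'b' vs 'c' => DIFFER
  Position 3: 'c' vs 'a' => DIFFER
  Position 4: 'd' vs 'b' => DIFFER
Positions that differ: 5

5


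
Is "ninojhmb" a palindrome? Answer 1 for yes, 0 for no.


Input: ninojhmb
Reversed: bmhjonin
  Compare pos 0 ('n') with pos 7 ('b'): MISMATCH
  Compare pos 1 ('i') with pos 6 ('m'): MISMATCH
  Compare pos 2 ('n') with pos 5 ('h'): MISMATCH
  Compare pos 3 ('o') with pos 4 ('j'): MISMATCH
Result: not a palindrome

0


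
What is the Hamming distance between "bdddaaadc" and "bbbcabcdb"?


Comparing "bdddaaadc" and "bbbcabcdb" position by position:
  Position 0: 'b' vs 'b' => same
  Position 1: 'd' vs 'b' => differ
  Position 2: 'd' vs 'b' => differ
  Position 3: 'd' vs 'c' => differ
  Position 4: 'a' vs 'a' => same
  Position 5: 'a' vs 'b' => differ
  Position 6: 'a' vs 'c' => differ
  Position 7: 'd' vs 'd' => same
  Position 8: 'c' vs 'b' => differ
Total differences (Hamming distance): 6

6


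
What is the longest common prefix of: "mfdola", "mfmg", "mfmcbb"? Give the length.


Words: mfdola, mfmg, mfmcbb
  Position 0: all 'm' => match
  Position 1: all 'f' => match
  Position 2: ('d', 'm', 'm') => mismatch, stop
LCP = "mf" (length 2)

2


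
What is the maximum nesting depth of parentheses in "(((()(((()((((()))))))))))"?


Input: "(((()(((()((((()))))))))))"
Tracking depth:
  Position 0 '(': depth becomes 1
  Position 1 '(': depth becomes 2
  Position 2 '(': depth becomes 3
  Position 3 '(': depth becomes 4
  Position 4 ')': depth becomes 3
  Position 5 '(': depth becomes 4
  Position 6 '(': depth becomes 5
  Position 7 '(': depth becomes 6
  Position 8 '(': depth becomes 7
  Position 9 ')': depth becomes 6
  Position 10 '(': depth becomes 7
  Position 11 '(': depth becomes 8
  Position 12 '(': depth becomes 9
  Position 13 '(': depth becomes 10
  Position 14 '(': depth becomes 11
  Position 15 ')': depth becomes 10
  Position 16 ')': depth becomes 9
  Position 17 ')': depth becomes 8
  Position 18 ')': depth becomes 7
  Position 19 ')': depth becomes 6
  Position 20 ')': depth becomes 5
  Position 21 ')': depth becomes 4
  Position 22 ')': depth becomes 3
  Position 23 ')': depth becomes 2
  Position 24 ')': depth becomes 1
  Position 25 ')': depth becomes 0
Maximum depth reached: 11

11


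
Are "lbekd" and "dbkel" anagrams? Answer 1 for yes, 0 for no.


Strings: "lbekd", "dbkel"
Sorted first:  bdekl
Sorted second: bdekl
Sorted forms match => anagrams

1


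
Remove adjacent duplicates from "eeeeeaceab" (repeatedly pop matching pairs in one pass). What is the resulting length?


Input: eeeeeaceab
Stack-based adjacent duplicate removal:
  Read 'e': push. Stack: e
  Read 'e': matches stack top 'e' => pop. Stack: (empty)
  Read 'e': push. Stack: e
  Read 'e': matches stack top 'e' => pop. Stack: (empty)
  Read 'e': push. Stack: e
  Read 'a': push. Stack: ea
  Read 'c': push. Stack: eac
  Read 'e': push. Stack: eace
  Read 'a': push. Stack: eacea
  Read 'b': push. Stack: eaceab
Final stack: "eaceab" (length 6)

6


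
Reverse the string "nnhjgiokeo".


Input: nnhjgiokeo
Reading characters right to left:
  Position 9: 'o'
  Position 8: 'e'
  Position 7: 'k'
  Position 6: 'o'
  Position 5: 'i'
  Position 4: 'g'
  Position 3: 'j'
  Position 2: 'h'
  Position 1: 'n'
  Position 0: 'n'
Reversed: oekoigjhnn

oekoigjhnn


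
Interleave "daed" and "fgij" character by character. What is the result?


Interleaving "daed" and "fgij":
  Position 0: 'd' from first, 'f' from second => "df"
  Position 1: 'a' from first, 'g' from second => "ag"
  Position 2: 'e' from first, 'i' from second => "ei"
  Position 3: 'd' from first, 'j' from second => "dj"
Result: dfageidj

dfageidj


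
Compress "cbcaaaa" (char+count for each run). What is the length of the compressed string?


Input: cbcaaaa
Runs:
  'c' x 1 => "c1"
  'b' x 1 => "b1"
  'c' x 1 => "c1"
  'a' x 4 => "a4"
Compressed: "c1b1c1a4"
Compressed length: 8

8


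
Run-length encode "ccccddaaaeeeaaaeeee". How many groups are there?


Input: ccccddaaaeeeaaaeeee
Scanning for consecutive runs:
  Group 1: 'c' x 4 (positions 0-3)
  Group 2: 'd' x 2 (positions 4-5)
  Group 3: 'a' x 3 (positions 6-8)
  Group 4: 'e' x 3 (positions 9-11)
  Group 5: 'a' x 3 (positions 12-14)
  Group 6: 'e' x 4 (positions 15-18)
Total groups: 6

6


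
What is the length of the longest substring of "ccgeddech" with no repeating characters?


Input: "ccgeddech"
Sliding window (track last position of each char):
  Position 0 ('c'): window [0,0] length 1 -- new best
  Position 1 ('c'): repeat (last at 0), move window start to 1
  Position 1 ('c'): window [1,1] length 1
  Position 2 ('g'): window [1,2] length 2 -- new best
  Position 3 ('e'): window [1,3] length 3 -- new best
  Position 4 ('d'): window [1,4] length 4 -- new best
  Position 5 ('d'): repeat (last at 4), move window start to 5
  Position 5 ('d'): window [5,5] length 1
  Position 6 ('e'): window [5,6] length 2
  Position 7 ('c'): window [5,7] length 3
  Position 8 ('h'): window [5,8] length 4
Longest substring with no repeats: "cged" with length 4

4


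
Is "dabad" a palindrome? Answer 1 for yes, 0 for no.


Input: dabad
Reversed: dabad
  Compare pos 0 ('d') with pos 4 ('d'): match
  Compare pos 1 ('a') with pos 3 ('a'): match
Result: palindrome

1


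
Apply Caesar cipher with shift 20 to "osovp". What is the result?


Caesar cipher: shift "osovp" by 20
  'o' (pos 14) + 20 = pos 8 = 'i'
  's' (pos 18) + 20 = pos 12 = 'm'
  'o' (pos 14) + 20 = pos 8 = 'i'
  'v' (pos 21) + 20 = pos 15 = 'p'
  'p' (pos 15) + 20 = pos 9 = 'j'
Result: imipj

imipj


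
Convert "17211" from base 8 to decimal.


Input: "17211" in base 8
Positional expansion:
  Digit '1' (value 1) x 8^4 = 4096
  Digit '7' (value 7) x 8^3 = 3584
  Digit '2' (value 2) x 8^2 = 128
  Digit '1' (value 1) x 8^1 = 8
  Digit '1' (value 1) x 8^0 = 1
Sum = 7817

7817


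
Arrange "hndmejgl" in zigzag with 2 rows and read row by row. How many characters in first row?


Zigzag "hndmejgl" into 2 rows:
Placing characters:
  'h' => row 0
  'n' => row 1
  'd' => row 0
  'm' => row 1
  'e' => row 0
  'j' => row 1
  'g' => row 0
  'l' => row 1
Rows:
  Row 0: "hdeg"
  Row 1: "nmjl"
First row length: 4

4


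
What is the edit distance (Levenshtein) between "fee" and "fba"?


Computing edit distance: "fee" -> "fba"
DP table:
           f    b    a
      0    1    2    3
  f   1    0    1    2
  e   2    1    1    2
  e   3    2    2    2
Edit distance = dp[3][3] = 2

2


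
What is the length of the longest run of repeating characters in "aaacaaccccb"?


Input: "aaacaaccccb"
Scanning for longest run:
  Position 1 ('a'): continues run of 'a', length=2
  Position 2 ('a'): continues run of 'a', length=3
  Position 3 ('c'): new char, reset run to 1
  Position 4 ('a'): new char, reset run to 1
  Position 5 ('a'): continues run of 'a', length=2
  Position 6 ('c'): new char, reset run to 1
  Position 7 ('c'): continues run of 'c', length=2
  Position 8 ('c'): continues run of 'c', length=3
  Position 9 ('c'): continues run of 'c', length=4
  Position 10 ('b'): new char, reset run to 1
Longest run: 'c' with length 4

4


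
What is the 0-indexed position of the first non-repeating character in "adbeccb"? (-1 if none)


Input: adbeccb
Character frequencies:
  'a': 1
  'b': 2
  'c': 2
  'd': 1
  'e': 1
Scanning left to right for freq == 1:
  Position 0 ('a'): unique! => answer = 0

0


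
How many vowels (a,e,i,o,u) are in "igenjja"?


Input: igenjja
Checking each character:
  'i' at position 0: vowel (running total: 1)
  'g' at position 1: consonant
  'e' at position 2: vowel (running total: 2)
  'n' at position 3: consonant
  'j' at position 4: consonant
  'j' at position 5: consonant
  'a' at position 6: vowel (running total: 3)
Total vowels: 3

3


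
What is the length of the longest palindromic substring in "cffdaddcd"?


Input: "cffdaddcd"
Checking substrings for palindromes:
  [3:6] "dad" (len 3) => palindrome
  [6:9] "dcd" (len 3) => palindrome
  [1:3] "ff" (len 2) => palindrome
  [5:7] "dd" (len 2) => palindrome
Longest palindromic substring: "dad" with length 3

3


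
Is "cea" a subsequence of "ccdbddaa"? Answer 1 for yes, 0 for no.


Check if "cea" is a subsequence of "ccdbddaa"
Greedy scan:
  Position 0 ('c'): matches sub[0] = 'c'
  Position 1 ('c'): no match needed
  Position 2 ('d'): no match needed
  Position 3 ('b'): no match needed
  Position 4 ('d'): no match needed
  Position 5 ('d'): no match needed
  Position 6 ('a'): no match needed
  Position 7 ('a'): no match needed
Only matched 1/3 characters => not a subsequence

0


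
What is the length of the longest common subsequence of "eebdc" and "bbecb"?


LCS of "eebdc" and "bbecb"
DP table:
           b    b    e    c    b
      0    0    0    0    0    0
  e   0    0    0    1    1    1
  e   0    0    0    1    1    1
  b   0    1    1    1    1    2
  d   0    1    1    1    1    2
  c   0    1    1    1    2    2
LCS length = dp[5][5] = 2

2


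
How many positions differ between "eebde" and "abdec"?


Comparing "eebde" and "abdec" position by position:
  Position 0: 'e' vs 'a' => DIFFER
  Position 1: 'e' vs 'b' => DIFFER
  Position 2: 'b' vs 'd' => DIFFER
  Position 3: 'd' vs 'e' => DIFFER
  Position 4: 'e' vs 'c' => DIFFER
Positions that differ: 5

5


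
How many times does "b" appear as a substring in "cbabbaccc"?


Searching for "b" in "cbabbaccc"
Scanning each position:
  Position 0: "c" => no
  Position 1: "b" => MATCH
  Position 2: "a" => no
  Position 3: "b" => MATCH
  Position 4: "b" => MATCH
  Position 5: "a" => no
  Position 6: "c" => no
  Position 7: "c" => no
  Position 8: "c" => no
Total occurrences: 3

3


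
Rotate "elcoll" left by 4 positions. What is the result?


Input: "elcoll", rotate left by 4
First 4 characters: "elco"
Remaining characters: "ll"
Concatenate remaining + first: "ll" + "elco" = "llelco"

llelco


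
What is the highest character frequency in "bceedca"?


Input: bceedca
Character counts:
  'a': 1
  'b': 1
  'c': 2
  'd': 1
  'e': 2
Maximum frequency: 2

2


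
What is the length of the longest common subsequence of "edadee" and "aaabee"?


LCS of "edadee" and "aaabee"
DP table:
           a    a    a    b    e    e
      0    0    0    0    0    0    0
  e   0    0    0    0    0    1    1
  d   0    0    0    0    0    1    1
  a   0    1    1    1    1    1    1
  d   0    1    1    1    1    1    1
  e   0    1    1    1    1    2    2
  e   0    1    1    1    1    2    3
LCS length = dp[6][6] = 3

3


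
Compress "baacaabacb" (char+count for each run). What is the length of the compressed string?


Input: baacaabacb
Runs:
  'b' x 1 => "b1"
  'a' x 2 => "a2"
  'c' x 1 => "c1"
  'a' x 2 => "a2"
  'b' x 1 => "b1"
  'a' x 1 => "a1"
  'c' x 1 => "c1"
  'b' x 1 => "b1"
Compressed: "b1a2c1a2b1a1c1b1"
Compressed length: 16

16


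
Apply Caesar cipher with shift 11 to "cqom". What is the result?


Caesar cipher: shift "cqom" by 11
  'c' (pos 2) + 11 = pos 13 = 'n'
  'q' (pos 16) + 11 = pos 1 = 'b'
  'o' (pos 14) + 11 = pos 25 = 'z'
  'm' (pos 12) + 11 = pos 23 = 'x'
Result: nbzx

nbzx


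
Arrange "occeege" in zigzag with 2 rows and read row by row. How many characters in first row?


Zigzag "occeege" into 2 rows:
Placing characters:
  'o' => row 0
  'c' => row 1
  'c' => row 0
  'e' => row 1
  'e' => row 0
  'g' => row 1
  'e' => row 0
Rows:
  Row 0: "ocee"
  Row 1: "ceg"
First row length: 4

4


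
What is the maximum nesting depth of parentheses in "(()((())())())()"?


Input: "(()((())())())()"
Tracking depth:
  Position 0 '(': depth becomes 1
  Position 1 '(': depth becomes 2
  Position 2 ')': depth becomes 1
  Position 3 '(': depth becomes 2
  Position 4 '(': depth becomes 3
  Position 5 '(': depth becomes 4
  Position 6 ')': depth becomes 3
  Position 7 ')': depth becomes 2
  Position 8 '(': depth becomes 3
  Position 9 ')': depth becomes 2
  Position 10 ')': depth becomes 1
  Position 11 '(': depth becomes 2
  Position 12 ')': depth becomes 1
  Position 13 ')': depth becomes 0
  Position 14 '(': depth becomes 1
  Position 15 ')': depth becomes 0
Maximum depth reached: 4

4


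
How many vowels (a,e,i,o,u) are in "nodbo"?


Input: nodbo
Checking each character:
  'n' at position 0: consonant
  'o' at position 1: vowel (running total: 1)
  'd' at position 2: consonant
  'b' at position 3: consonant
  'o' at position 4: vowel (running total: 2)
Total vowels: 2

2


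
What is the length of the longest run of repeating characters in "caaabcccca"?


Input: "caaabcccca"
Scanning for longest run:
  Position 1 ('a'): new char, reset run to 1
  Position 2 ('a'): continues run of 'a', length=2
  Position 3 ('a'): continues run of 'a', length=3
  Position 4 ('b'): new char, reset run to 1
  Position 5 ('c'): new char, reset run to 1
  Position 6 ('c'): continues run of 'c', length=2
  Position 7 ('c'): continues run of 'c', length=3
  Position 8 ('c'): continues run of 'c', length=4
  Position 9 ('a'): new char, reset run to 1
Longest run: 'c' with length 4

4


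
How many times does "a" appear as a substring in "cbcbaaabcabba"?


Searching for "a" in "cbcbaaabcabba"
Scanning each position:
  Position 0: "c" => no
  Position 1: "b" => no
  Position 2: "c" => no
  Position 3: "b" => no
  Position 4: "a" => MATCH
  Position 5: "a" => MATCH
  Position 6: "a" => MATCH
  Position 7: "b" => no
  Position 8: "c" => no
  Position 9: "a" => MATCH
  Position 10: "b" => no
  Position 11: "b" => no
  Position 12: "a" => MATCH
Total occurrences: 5

5


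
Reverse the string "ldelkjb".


Input: ldelkjb
Reading characters right to left:
  Position 6: 'b'
  Position 5: 'j'
  Position 4: 'k'
  Position 3: 'l'
  Position 2: 'e'
  Position 1: 'd'
  Position 0: 'l'
Reversed: bjkledl

bjkledl


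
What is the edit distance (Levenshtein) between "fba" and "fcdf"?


Computing edit distance: "fba" -> "fcdf"
DP table:
           f    c    d    f
      0    1    2    3    4
  f   1    0    1    2    3
  b   2    1    1    2    3
  a   3    2    2    2    3
Edit distance = dp[3][4] = 3

3


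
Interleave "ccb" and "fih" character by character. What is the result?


Interleaving "ccb" and "fih":
  Position 0: 'c' from first, 'f' from second => "cf"
  Position 1: 'c' from first, 'i' from second => "ci"
  Position 2: 'b' from first, 'h' from second => "bh"
Result: cfcibh

cfcibh
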